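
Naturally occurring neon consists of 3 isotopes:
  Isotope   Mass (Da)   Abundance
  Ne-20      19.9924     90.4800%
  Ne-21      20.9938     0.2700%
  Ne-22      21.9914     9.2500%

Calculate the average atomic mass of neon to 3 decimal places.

20.180 Da

Ar = Σ fᵢ·mᵢ = 0.904800 × 19.9924 + 0.002700 × 20.9938 + 0.092500 × 21.9914
= 18.08912 + 0.05668 + 2.03420 = 20.18000 Da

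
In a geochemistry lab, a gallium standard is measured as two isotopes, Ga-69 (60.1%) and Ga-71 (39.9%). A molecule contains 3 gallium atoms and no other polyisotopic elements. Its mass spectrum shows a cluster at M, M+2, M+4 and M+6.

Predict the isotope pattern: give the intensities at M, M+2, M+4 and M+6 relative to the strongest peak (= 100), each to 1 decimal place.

The 3 Ga atoms are independent, so intensities follow the terms of (0.601 + 0.399)^3.
P(M) = 0.601^3 = 0.217082
P(M+2) = 3 × 0.601^2 × 0.399^1 = 0.432358
P(M+4) = 3 × 0.601^1 × 0.399^2 = 0.287039
P(M+6) = 0.399^3 = 0.063521
The M+2 peak is largest (0.432358); scaling to 100 gives 50.2 : 100.0 : 66.4 : 14.7.

50.2 : 100.0 : 66.4 : 14.7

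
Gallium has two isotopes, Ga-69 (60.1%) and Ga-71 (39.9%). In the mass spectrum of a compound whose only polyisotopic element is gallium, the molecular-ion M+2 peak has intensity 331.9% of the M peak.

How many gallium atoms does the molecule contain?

With n Ga atoms, P(M+2)/P(M) = C(n,1)·p^(n−1)q / p^n = n·q/p = n · 0.399/0.601.
n = 3.319 × 0.601/0.399 = 5.00 ≈ 5

5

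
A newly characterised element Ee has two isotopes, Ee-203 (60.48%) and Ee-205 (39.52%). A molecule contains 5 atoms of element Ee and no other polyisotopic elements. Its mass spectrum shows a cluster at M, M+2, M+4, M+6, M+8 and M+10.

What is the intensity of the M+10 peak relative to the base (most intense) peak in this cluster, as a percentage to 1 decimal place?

(0.6048 + 0.3952)^5 gives M 0.0809, M+2 0.2644, M+4 0.3455, M+6 0.2258, M+8 0.0738, M+10 0.0096; the largest is M+4.
P(M+4) = C(5,2) × 0.6048^3 × 0.3952^2 = 10 × 0.22122558 × 0.15618304 = 0.345517 (base)
P(M+10) = C(5,5) × 0.6048^0 × 0.3952^5 = 1 × 1.0000 × 0.00964017 = 0.009640
Relative intensity = 0.009640 / 0.345517 × 100 = 2.8

2.8%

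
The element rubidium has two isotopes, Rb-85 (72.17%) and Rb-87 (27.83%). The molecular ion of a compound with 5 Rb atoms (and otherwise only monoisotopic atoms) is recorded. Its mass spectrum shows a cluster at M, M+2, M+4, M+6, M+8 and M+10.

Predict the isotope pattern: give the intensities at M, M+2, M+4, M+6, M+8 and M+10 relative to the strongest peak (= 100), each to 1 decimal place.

Each Rb atom is independently Rb-85 (p = 0.7217) or Rb-87 (q = 0.2783); the cluster is the binomial expansion (p + q)^5.
P(M) = 0.7217^5 = 0.195787
P(M+2) = 5 × 0.7217^4 × 0.2783^1 = 0.377494
P(M+4) = 10 × 0.7217^3 × 0.2783^2 = 0.291136
P(M+6) = 10 × 0.7217^2 × 0.2783^3 = 0.112267
P(M+8) = 5 × 0.7217^1 × 0.2783^4 = 0.021646
P(M+10) = 0.2783^5 = 0.001669
The M+2 peak is largest (0.377494); scaling to 100 gives 51.9 : 100.0 : 77.1 : 29.7 : 5.7 : 0.4.

51.9 : 100.0 : 77.1 : 29.7 : 5.7 : 0.4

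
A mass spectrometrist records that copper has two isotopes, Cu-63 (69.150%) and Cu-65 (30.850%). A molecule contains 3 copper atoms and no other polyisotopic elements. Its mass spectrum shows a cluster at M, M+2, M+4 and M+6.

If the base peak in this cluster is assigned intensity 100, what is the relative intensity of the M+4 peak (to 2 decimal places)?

44.61

Binomial terms of (0.69150 + 0.30850)^3: M 0.3307, M+2 0.4425, M+4 0.1974, M+6 0.0294 → M+2 is the base peak.
P(M+2) = C(3,1) × 0.69150^2 × 0.30850^1 = 3 × 0.47817225 × 0.3085 = 0.442548 (base)
P(M+4) = C(3,2) × 0.69150^1 × 0.30850^2 = 3 × 0.6915 × 0.09517225 = 0.197435
Relative intensity = 0.197435 / 0.442548 × 100 = 44.61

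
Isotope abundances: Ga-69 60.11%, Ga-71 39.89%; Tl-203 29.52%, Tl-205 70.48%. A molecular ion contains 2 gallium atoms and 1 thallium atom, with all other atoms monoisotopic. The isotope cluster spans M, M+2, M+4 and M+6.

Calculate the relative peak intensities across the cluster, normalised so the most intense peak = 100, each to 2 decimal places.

Gallium pattern (n=2): 0.36132121 : 0.47955758 : 0.15912121
Thallium pattern (n=1): 0.2952 : 0.7048
Convolve the two distributions (both contribute in 2-u steps):
  M: 0.36132121×0.2952 = 0.106662
  M+2: 0.36132121×0.7048 + 0.47955758×0.2952 = 0.396225
  M+4: 0.47955758×0.7048 + 0.15912121×0.2952 = 0.384965
  M+6: 0.15912121×0.7048 = 0.112149
Scale to base peak (0.396225) = 100: 26.92 : 100.00 : 97.16 : 28.30

26.92 : 100.00 : 97.16 : 28.30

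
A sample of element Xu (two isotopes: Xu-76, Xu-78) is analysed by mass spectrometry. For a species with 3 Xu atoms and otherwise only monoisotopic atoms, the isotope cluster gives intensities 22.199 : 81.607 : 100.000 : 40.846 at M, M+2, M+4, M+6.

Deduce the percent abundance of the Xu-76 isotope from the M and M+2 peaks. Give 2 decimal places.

44.94%

Let p = fractional abundance of Xu-76. I(M+2)/I(M) = [C(3,1)·p^2·(1−p)] / p^3 = 3·(1−p)/p = 81.607/22.199 = 3.6762
(1−p)/p = 3.6762/3 = 1.2254  ⇒  p = 1/(1 + 1.2254) = 0.4494
Xu-76: 44.94%, Xu-78: 55.06%.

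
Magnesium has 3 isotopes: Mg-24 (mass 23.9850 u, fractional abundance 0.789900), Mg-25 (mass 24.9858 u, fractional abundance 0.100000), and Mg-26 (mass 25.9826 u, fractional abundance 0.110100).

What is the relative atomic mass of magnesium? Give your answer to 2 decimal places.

24.31 u

The abundance-weighted mean is 0.789900 × 23.9850 + 0.100000 × 24.9858 + 0.110100 × 25.9826
= 18.94575 + 2.49858 + 2.86068 = 24.30501 u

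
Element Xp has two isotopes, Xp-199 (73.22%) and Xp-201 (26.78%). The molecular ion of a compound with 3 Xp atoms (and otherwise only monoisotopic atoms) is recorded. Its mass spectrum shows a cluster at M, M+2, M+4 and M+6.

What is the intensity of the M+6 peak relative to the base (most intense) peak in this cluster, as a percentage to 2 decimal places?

(0.7322 + 0.2678)^3 gives M 0.3925, M+2 0.4307, M+4 0.1575, M+6 0.0192; the largest is M+2.
P(M+2) = C(3,1) × 0.7322^2 × 0.2678^1 = 3 × 0.53611684 × 0.2678 = 0.430716 (base)
P(M+6) = C(3,3) × 0.7322^0 × 0.2678^3 = 1 × 1.0000 × 0.01920577 = 0.019206
Relative intensity = 0.019206 / 0.430716 × 100 = 4.46

4.46%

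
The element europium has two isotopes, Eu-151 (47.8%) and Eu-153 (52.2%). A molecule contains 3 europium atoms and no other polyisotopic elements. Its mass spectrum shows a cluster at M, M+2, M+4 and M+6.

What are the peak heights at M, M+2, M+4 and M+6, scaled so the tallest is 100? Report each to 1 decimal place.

28.0 : 91.6 : 100.0 : 36.4

Each Eu atom is independently Eu-151 (p = 0.478) or Eu-153 (q = 0.522); the cluster is the binomial expansion (p + q)^3.
P(M) = 0.478^3 = 0.109215
P(M+2) = 3 × 0.478^2 × 0.522^1 = 0.357806
P(M+4) = 3 × 0.478^1 × 0.522^2 = 0.390742
P(M+6) = 0.522^3 = 0.142237
The M+4 peak is largest (0.390742); scaling to 100 gives 28.0 : 91.6 : 100.0 : 36.4.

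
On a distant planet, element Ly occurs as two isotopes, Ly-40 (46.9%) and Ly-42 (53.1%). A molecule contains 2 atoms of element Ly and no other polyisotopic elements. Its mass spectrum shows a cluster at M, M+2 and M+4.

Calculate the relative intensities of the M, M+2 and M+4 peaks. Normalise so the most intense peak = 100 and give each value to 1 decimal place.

44.2 : 100.0 : 56.6

Expanding (0.469 + 0.531)^2:
P(M) = 0.469^2 = 0.219961
P(M+2) = 2 × 0.469^1 × 0.531^1 = 0.498078
P(M+4) = 0.531^2 = 0.281961
The M+2 peak is largest (0.498078); scaling to 100 gives 44.2 : 100.0 : 56.6.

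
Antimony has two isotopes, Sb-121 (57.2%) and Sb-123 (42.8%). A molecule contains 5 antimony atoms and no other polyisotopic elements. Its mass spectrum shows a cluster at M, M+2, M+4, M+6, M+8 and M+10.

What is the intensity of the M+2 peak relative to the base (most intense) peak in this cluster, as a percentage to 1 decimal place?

(0.572 + 0.428)^5 gives M 0.0612, M+2 0.2291, M+4 0.3428, M+6 0.2565, M+8 0.0960, M+10 0.0144; the largest is M+4.
P(M+4) = C(5,2) × 0.572^3 × 0.428^2 = 10 × 0.18714925 × 0.183184 = 0.342827 (base)
P(M+2) = C(5,1) × 0.572^4 × 0.428^1 = 5 × 0.10704937 × 0.4280 = 0.229086
Relative intensity = 0.229086 / 0.342827 × 100 = 66.8

66.8%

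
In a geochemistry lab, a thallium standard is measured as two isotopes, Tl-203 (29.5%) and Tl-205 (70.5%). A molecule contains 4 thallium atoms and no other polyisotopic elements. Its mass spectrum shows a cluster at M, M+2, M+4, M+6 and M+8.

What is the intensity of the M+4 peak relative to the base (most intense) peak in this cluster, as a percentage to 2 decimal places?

62.77%

Term probabilities: M 0.0076, M+2 0.0724, M+4 0.2595, M+6 0.4135, M+8 0.2470. Base peak = M+6.
P(M+6) = C(4,3) × 0.295^1 × 0.705^3 = 4 × 0.2950 × 0.35040263 = 0.413475 (base)
P(M+4) = C(4,2) × 0.295^2 × 0.705^2 = 6 × 0.087025 × 0.497025 = 0.259522
Relative intensity = 0.259522 / 0.413475 × 100 = 62.77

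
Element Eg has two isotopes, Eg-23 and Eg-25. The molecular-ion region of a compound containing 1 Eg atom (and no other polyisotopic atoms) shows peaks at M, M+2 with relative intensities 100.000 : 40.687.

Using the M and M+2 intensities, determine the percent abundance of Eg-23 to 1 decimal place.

71.1%

Let p = fractional abundance of Eg-23. I(M+2)/I(M) = [C(1,1)·p^0·(1−p)] / p^1 = 1·(1−p)/p = 40.687/100.000 = 0.4069
(1−p)/p = 0.4069/1 = 0.4069  ⇒  p = 1/(1 + 0.4069) = 0.7108
Eg-23: 71.1%, Eg-25: 28.9%.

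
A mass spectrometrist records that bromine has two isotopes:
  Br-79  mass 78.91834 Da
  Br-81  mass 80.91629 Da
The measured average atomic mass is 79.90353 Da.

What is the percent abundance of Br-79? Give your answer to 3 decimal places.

Let x be the fractional abundance of Br-79; then Br-81 has abundance 1 − x.
78.91834·x + 80.91629·(1 − x) = 79.90353
(78.91834 − 80.91629)·x = 79.90353 − 80.91629
x = -1.01276 / -1.99795 = 0.50690 → 50.690% Br-79, 49.310% Br-81.

50.690%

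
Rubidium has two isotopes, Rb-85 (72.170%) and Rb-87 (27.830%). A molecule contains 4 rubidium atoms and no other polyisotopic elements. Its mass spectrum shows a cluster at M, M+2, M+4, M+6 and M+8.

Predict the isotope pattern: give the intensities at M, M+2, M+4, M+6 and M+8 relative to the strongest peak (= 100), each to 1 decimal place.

64.8 : 100.0 : 57.8 : 14.9 : 1.4

The 4 Rb atoms are independent, so intensities follow the terms of (0.72170 + 0.27830)^4.
P(M) = 0.72170^4 = 0.271286
P(M+2) = 4 × 0.72170^3 × 0.27830^1 = 0.418450
P(M+4) = 6 × 0.72170^2 × 0.27830^2 = 0.242042
P(M+6) = 4 × 0.72170^1 × 0.27830^3 = 0.062224
P(M+8) = 0.27830^4 = 0.005999
The M+2 peak is largest (0.418450); scaling to 100 gives 64.8 : 100.0 : 57.8 : 14.9 : 1.4.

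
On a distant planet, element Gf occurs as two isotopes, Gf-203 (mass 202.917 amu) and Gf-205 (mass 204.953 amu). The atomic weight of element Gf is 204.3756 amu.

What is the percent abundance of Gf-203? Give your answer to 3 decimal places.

28.360%

With x = fraction of Gf-203 (so Gf-205 is 1 − x):
202.917·x + 204.953·(1 − x) = 204.3756
(202.917 − 204.953)·x = 204.3756 − 204.953
x = -0.5774 / -2.036 = 0.28360 → 28.360% Gf-203, 71.640% Gf-205.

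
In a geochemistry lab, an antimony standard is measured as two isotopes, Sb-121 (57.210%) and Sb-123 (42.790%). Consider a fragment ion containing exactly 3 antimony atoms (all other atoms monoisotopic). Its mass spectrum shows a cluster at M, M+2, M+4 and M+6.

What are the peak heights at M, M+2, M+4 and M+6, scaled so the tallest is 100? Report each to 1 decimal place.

44.6 : 100.0 : 74.8 : 18.6

Each Sb atom is independently Sb-121 (p = 0.57210) or Sb-123 (q = 0.42790); the cluster is the binomial expansion (p + q)^3.
P(M) = 0.57210^3 = 0.187247
P(M+2) = 3 × 0.57210^2 × 0.42790^1 = 0.420153
P(M+4) = 3 × 0.57210^1 × 0.42790^2 = 0.314252
P(M+6) = 0.42790^3 = 0.078348
The M+2 peak is largest (0.420153); scaling to 100 gives 44.6 : 100.0 : 74.8 : 18.6.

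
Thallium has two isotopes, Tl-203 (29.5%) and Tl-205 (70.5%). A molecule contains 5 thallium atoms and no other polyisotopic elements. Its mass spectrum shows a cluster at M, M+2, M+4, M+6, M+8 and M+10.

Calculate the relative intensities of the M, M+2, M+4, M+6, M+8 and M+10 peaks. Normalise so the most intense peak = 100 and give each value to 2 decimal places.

0.61 : 7.33 : 35.02 : 83.69 : 100.00 : 47.80

Expanding (0.295 + 0.705)^5:
P(M) = 0.295^5 = 0.002234
P(M+2) = 5 × 0.295^4 × 0.705^1 = 0.026696
P(M+4) = 10 × 0.295^3 × 0.705^2 = 0.127598
P(M+6) = 10 × 0.295^2 × 0.705^3 = 0.304938
P(M+8) = 5 × 0.295^1 × 0.705^4 = 0.364375
P(M+10) = 0.705^5 = 0.174159
The M+8 peak is largest (0.364375); scaling to 100 gives 0.61 : 7.33 : 35.02 : 83.69 : 100.00 : 47.80.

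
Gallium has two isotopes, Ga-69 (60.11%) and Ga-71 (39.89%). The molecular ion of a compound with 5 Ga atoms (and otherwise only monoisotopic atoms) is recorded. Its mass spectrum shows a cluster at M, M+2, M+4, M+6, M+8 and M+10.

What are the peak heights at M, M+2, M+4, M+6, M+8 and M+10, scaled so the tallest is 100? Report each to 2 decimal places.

22.71 : 75.34 : 100.00 : 66.36 : 22.02 : 2.92

The 5 Ga atoms are independent, so intensities follow the terms of (0.6011 + 0.3989)^5.
P(M) = 0.6011^5 = 0.078475
P(M+2) = 5 × 0.6011^4 × 0.3989^1 = 0.260388
P(M+4) = 10 × 0.6011^3 × 0.3989^2 = 0.345596
P(M+6) = 10 × 0.6011^2 × 0.3989^3 = 0.229343
P(M+8) = 5 × 0.6011^1 × 0.3989^4 = 0.076098
P(M+10) = 0.3989^5 = 0.010100
The M+4 peak is largest (0.345596); scaling to 100 gives 22.71 : 75.34 : 100.00 : 66.36 : 22.02 : 2.92.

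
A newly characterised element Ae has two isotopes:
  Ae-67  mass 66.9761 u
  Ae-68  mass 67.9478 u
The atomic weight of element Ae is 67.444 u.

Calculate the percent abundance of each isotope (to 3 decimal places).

With x = fraction of Ae-67 (so Ae-68 is 1 − x):
66.9761·x + 67.9478·(1 − x) = 67.444
(66.9761 − 67.9478)·x = 67.444 − 67.9478
x = -0.5038 / -0.9717 = 0.51847 → 51.847% Ae-67, 48.153% Ae-68.

Ae-67: 51.847%, Ae-68: 48.153%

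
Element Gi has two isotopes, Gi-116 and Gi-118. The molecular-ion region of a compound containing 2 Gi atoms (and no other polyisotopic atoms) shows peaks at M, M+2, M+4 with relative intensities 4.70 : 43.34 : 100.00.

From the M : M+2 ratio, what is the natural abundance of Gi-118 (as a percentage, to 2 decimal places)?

82.18%

If p is the fraction of Gi that is Gi-116, then I(M+2)/I(M) = [C(2,1)·p^1·(1−p)] / p^2 = 2·(1−p)/p = 43.34/4.70 = 9.2213
(1−p)/p = 9.2213/2 = 4.6106  ⇒  p = 1/(1 + 4.6106) = 0.1782
Gi-116: 17.82%, Gi-118: 82.18%.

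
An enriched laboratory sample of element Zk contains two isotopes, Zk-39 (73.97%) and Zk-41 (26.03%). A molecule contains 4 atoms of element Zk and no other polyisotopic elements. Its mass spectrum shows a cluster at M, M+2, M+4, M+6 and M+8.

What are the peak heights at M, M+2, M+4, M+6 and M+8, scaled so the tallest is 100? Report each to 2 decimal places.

The 4 Zk atoms are independent, so intensities follow the terms of (0.7397 + 0.2603)^4.
P(M) = 0.7397^4 = 0.299380
P(M+2) = 4 × 0.7397^3 × 0.2603^1 = 0.421406
P(M+4) = 6 × 0.7397^2 × 0.2603^2 = 0.222439
P(M+6) = 4 × 0.7397^1 × 0.2603^3 = 0.052184
P(M+8) = 0.2603^4 = 0.004591
The M+2 peak is largest (0.421406); scaling to 100 gives 71.04 : 100.00 : 52.78 : 12.38 : 1.09.

71.04 : 100.00 : 52.78 : 12.38 : 1.09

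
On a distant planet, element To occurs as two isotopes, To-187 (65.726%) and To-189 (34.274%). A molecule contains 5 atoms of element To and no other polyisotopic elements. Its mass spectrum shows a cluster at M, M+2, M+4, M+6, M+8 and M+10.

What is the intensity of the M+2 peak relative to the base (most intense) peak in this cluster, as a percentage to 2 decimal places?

Binomial terms of (0.65726 + 0.34274)^5: M 0.1227, M+2 0.3198, M+4 0.3335, M+6 0.1739, M+8 0.0453, M+10 0.0047 → M+4 is the base peak.
P(M+4) = C(5,2) × 0.65726^3 × 0.34274^2 = 10 × 0.28393021 × 0.11747071 = 0.333535 (base)
P(M+2) = C(5,1) × 0.65726^4 × 0.34274^1 = 5 × 0.18661597 × 0.34274 = 0.319804
Relative intensity = 0.319804 / 0.333535 × 100 = 95.88

95.88%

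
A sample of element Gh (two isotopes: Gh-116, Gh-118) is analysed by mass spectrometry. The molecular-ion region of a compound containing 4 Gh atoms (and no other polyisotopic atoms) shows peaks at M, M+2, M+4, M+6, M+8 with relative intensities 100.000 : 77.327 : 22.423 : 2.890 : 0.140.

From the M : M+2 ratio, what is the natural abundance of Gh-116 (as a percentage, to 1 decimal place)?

If p is the fraction of Gh that is Gh-116, then I(M+2)/I(M) = [C(4,1)·p^3·(1−p)] / p^4 = 4·(1−p)/p = 77.327/100.000 = 0.7733
(1−p)/p = 0.7733/4 = 0.1933  ⇒  p = 1/(1 + 0.1933) = 0.8380
Gh-116: 83.8%, Gh-118: 16.2%.

83.8%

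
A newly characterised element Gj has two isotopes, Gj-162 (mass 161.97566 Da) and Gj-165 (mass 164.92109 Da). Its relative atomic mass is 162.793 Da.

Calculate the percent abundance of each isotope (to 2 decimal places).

Writing the weighted mean with unknown fraction x of Gj-162:
161.97566·x + 164.92109·(1 − x) = 162.793
(161.97566 − 164.92109)·x = 162.793 − 164.92109
x = -2.12809 / -2.94543 = 0.72251 → 72.25% Gj-162, 27.75% Gj-165.

Gj-162: 72.25%, Gj-165: 27.75%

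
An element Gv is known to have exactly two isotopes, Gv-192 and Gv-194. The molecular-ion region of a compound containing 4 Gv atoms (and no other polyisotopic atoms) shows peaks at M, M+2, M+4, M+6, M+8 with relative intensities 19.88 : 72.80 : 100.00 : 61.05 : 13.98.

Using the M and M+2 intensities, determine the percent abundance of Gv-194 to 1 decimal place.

47.8%

If p is the fraction of Gv that is Gv-192, then I(M+2)/I(M) = [C(4,1)·p^3·(1−p)] / p^4 = 4·(1−p)/p = 72.80/19.88 = 3.6620
(1−p)/p = 3.6620/4 = 0.9155  ⇒  p = 1/(1 + 0.9155) = 0.5221
Gv-192: 52.2%, Gv-194: 47.8%.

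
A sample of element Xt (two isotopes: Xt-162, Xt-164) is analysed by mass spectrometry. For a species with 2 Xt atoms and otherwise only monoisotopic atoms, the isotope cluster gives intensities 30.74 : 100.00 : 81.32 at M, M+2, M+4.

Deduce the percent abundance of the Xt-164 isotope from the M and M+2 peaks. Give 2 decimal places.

61.93%

Write p for the Xt-162 fraction. I(M+2)/I(M) = [C(2,1)·p^1·(1−p)] / p^2 = 2·(1−p)/p = 100.00/30.74 = 3.2531
(1−p)/p = 3.2531/2 = 1.6265  ⇒  p = 1/(1 + 1.6265) = 0.3807
Xt-162: 38.07%, Xt-164: 61.93%.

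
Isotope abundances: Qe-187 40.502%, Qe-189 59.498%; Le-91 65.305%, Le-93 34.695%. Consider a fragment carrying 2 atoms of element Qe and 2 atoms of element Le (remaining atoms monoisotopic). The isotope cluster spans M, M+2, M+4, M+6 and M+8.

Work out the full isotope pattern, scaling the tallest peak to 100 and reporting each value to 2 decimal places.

17.98 : 71.93 : 100.00 : 56.13 : 10.95

Element Qe pattern (n=2): 0.1640412 : 0.4819576 : 0.3540012
Element Le pattern (n=2): 0.4264743 : 0.4531514 : 0.1203743
Convolve the two distributions (both contribute in 2-u steps):
  M: 0.1640412×0.4264743 = 0.069959
  M+2: 0.1640412×0.4531514 + 0.4819576×0.4264743 = 0.279878
  M+4: 0.1640412×0.1203743 + 0.4819576×0.4531514 + 0.3540012×0.4264743 = 0.389119
  M+6: 0.4819576×0.1203743 + 0.3540012×0.4531514 = 0.218431
  M+8: 0.3540012×0.1203743 = 0.042613
Scale to base peak (0.389119) = 100: 17.98 : 71.93 : 100.00 : 56.13 : 10.95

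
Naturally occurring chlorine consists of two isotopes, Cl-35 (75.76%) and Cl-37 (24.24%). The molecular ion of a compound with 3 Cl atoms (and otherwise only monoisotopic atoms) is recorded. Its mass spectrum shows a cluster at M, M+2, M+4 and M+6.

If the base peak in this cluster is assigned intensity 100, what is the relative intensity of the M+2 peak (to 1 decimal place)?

(0.7576 + 0.2424)^3 gives M 0.4348, M+2 0.4174, M+4 0.1335, M+6 0.0142; the largest is M.
P(M) = C(3,0) × 0.7576^3 × 0.2424^0 = 1 × 0.4348304 × 1.0000 = 0.434830 (base)
P(M+2) = C(3,1) × 0.7576^2 × 0.2424^1 = 3 × 0.57395776 × 0.2424 = 0.417382
Relative intensity = 0.417382 / 0.434830 × 100 = 96.0

96.0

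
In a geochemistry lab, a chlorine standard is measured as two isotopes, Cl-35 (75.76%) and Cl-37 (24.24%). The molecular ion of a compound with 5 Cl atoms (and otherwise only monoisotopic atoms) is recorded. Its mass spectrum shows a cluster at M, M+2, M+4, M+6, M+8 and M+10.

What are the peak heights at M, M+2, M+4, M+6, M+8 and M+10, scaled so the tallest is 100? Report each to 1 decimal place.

62.5 : 100.0 : 64.0 : 20.5 : 3.3 : 0.2

Expanding (0.7576 + 0.2424)^5:
P(M) = 0.7576^5 = 0.249574
P(M+2) = 5 × 0.7576^4 × 0.2424^1 = 0.399266
P(M+4) = 10 × 0.7576^3 × 0.2424^2 = 0.255497
P(M+6) = 10 × 0.7576^2 × 0.2424^3 = 0.081748
P(M+8) = 5 × 0.7576^1 × 0.2424^4 = 0.013078
P(M+10) = 0.2424^5 = 0.000837
The M+2 peak is largest (0.399266); scaling to 100 gives 62.5 : 100.0 : 64.0 : 20.5 : 3.3 : 0.2.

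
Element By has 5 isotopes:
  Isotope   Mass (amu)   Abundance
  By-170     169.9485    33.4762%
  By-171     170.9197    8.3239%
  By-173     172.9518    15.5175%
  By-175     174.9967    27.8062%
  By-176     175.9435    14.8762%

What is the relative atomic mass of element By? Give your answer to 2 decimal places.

Ar = Σ fᵢ·mᵢ = 0.334762 × 169.9485 + 0.083239 × 170.9197 + 0.155175 × 172.9518 + 0.278062 × 174.9967 + 0.148762 × 175.9435
= 56.89230 + 14.22718 + 26.83780 + 48.65993 + 26.17371 = 172.79092 amu

172.79 amu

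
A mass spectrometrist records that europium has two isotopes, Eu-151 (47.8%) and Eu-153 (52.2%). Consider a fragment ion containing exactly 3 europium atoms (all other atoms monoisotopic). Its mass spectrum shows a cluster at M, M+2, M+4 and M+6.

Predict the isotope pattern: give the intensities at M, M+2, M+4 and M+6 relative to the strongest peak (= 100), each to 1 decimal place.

Each Eu atom is independently Eu-151 (p = 0.478) or Eu-153 (q = 0.522); the cluster is the binomial expansion (p + q)^3.
P(M) = 0.478^3 = 0.109215
P(M+2) = 3 × 0.478^2 × 0.522^1 = 0.357806
P(M+4) = 3 × 0.478^1 × 0.522^2 = 0.390742
P(M+6) = 0.522^3 = 0.142237
The M+4 peak is largest (0.390742); scaling to 100 gives 28.0 : 91.6 : 100.0 : 36.4.

28.0 : 91.6 : 100.0 : 36.4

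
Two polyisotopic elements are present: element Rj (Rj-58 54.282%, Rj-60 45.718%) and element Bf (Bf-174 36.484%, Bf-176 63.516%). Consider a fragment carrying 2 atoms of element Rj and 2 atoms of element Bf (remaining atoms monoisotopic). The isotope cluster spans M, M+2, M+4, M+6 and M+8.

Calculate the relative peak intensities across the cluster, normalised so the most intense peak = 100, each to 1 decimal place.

Element Rj pattern (n=2): 0.29465355 : 0.4963329 : 0.20901355
Element Bf pattern (n=2): 0.13310823 : 0.46346355 : 0.40342823
Convolve the two distributions (both contribute in 2-u steps):
  M: 0.29465355×0.13310823 = 0.039221
  M+2: 0.29465355×0.46346355 + 0.4963329×0.13310823 = 0.202627
  M+4: 0.29465355×0.40342823 + 0.4963329×0.46346355 + 0.20901355×0.13310823 = 0.376725
  M+6: 0.4963329×0.40342823 + 0.20901355×0.46346355 = 0.297105
  M+8: 0.20901355×0.40342823 = 0.084322
Scale to base peak (0.376725) = 100: 10.4 : 53.8 : 100.0 : 78.9 : 22.4

10.4 : 53.8 : 100.0 : 78.9 : 22.4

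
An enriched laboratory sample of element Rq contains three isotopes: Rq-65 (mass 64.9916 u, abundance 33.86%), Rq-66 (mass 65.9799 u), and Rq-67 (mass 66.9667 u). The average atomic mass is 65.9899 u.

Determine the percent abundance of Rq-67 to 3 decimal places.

34.925%

Let x and y be the fractions of Rq-66 and Rq-67. Then x + y = 1 − 0.3386 = 0.6614 and 65.9799x + 66.9667y = 65.9899 − 0.3386×64.9916 = 43.98374424.
Substituting: 65.9799x + 66.9667(0.6614 − x) = 43.98374424
(65.9799 − 66.9667)x = -0.30803114  ⇒  x = 0.31215, y = 0.34925
Rq-66: 31.215%, Rq-67: 34.925%.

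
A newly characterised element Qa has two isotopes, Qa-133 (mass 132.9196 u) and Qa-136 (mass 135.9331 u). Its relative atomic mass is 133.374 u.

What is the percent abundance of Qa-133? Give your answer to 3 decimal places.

Let x be the fractional abundance of Qa-133; then Qa-136 has abundance 1 − x.
132.9196·x + 135.9331·(1 − x) = 133.374
(132.9196 − 135.9331)·x = 133.374 − 135.9331
x = -2.5591 / -3.0135 = 0.84921 → 84.921% Qa-133, 15.079% Qa-136.

84.921%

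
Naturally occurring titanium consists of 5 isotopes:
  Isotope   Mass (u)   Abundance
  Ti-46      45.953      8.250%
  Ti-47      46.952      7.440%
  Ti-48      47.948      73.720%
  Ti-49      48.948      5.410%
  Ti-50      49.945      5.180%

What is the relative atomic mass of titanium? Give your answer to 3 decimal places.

47.867 u

Ar = Σ fᵢ·mᵢ = 0.08250 × 45.953 + 0.07440 × 46.952 + 0.73720 × 47.948 + 0.05410 × 48.948 + 0.05180 × 49.945
= 3.7911 + 3.4932 + 35.3473 + 2.6481 + 2.5872 = 47.8669 u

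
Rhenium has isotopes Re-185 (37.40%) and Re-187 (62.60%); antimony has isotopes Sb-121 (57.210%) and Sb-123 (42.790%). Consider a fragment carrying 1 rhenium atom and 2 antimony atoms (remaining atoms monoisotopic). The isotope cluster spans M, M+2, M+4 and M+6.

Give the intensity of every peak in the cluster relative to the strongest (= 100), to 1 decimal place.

Rhenium pattern (n=1): 0.3740 : 0.6260
Antimony pattern (n=2): 0.32729841 : 0.48960318 : 0.18309841
Convolve the two distributions (both contribute in 2-u steps):
  M: 0.3740×0.32729841 = 0.122410
  M+2: 0.3740×0.48960318 + 0.6260×0.32729841 = 0.388000
  M+4: 0.3740×0.18309841 + 0.6260×0.48960318 = 0.374970
  M+6: 0.6260×0.18309841 = 0.114620
Scale to base peak (0.388000) = 100: 31.5 : 100.0 : 96.6 : 29.5

31.5 : 100.0 : 96.6 : 29.5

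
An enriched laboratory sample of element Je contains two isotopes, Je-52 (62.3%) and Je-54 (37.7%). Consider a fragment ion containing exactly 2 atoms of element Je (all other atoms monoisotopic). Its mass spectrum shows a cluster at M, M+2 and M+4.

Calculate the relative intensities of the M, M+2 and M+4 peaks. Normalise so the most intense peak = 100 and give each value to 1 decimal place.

Each Je atom is independently Je-52 (p = 0.623) or Je-54 (q = 0.377); the cluster is the binomial expansion (p + q)^2.
P(M) = 0.623^2 = 0.388129
P(M+2) = 2 × 0.623^1 × 0.377^1 = 0.469742
P(M+4) = 0.377^2 = 0.142129
The M+2 peak is largest (0.469742); scaling to 100 gives 82.6 : 100.0 : 30.3.

82.6 : 100.0 : 30.3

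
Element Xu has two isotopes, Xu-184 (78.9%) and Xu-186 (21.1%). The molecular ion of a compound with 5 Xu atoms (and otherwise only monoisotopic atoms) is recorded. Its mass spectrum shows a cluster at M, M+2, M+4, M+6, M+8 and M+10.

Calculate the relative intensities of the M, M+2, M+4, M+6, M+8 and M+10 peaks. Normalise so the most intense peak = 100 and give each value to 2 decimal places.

74.79 : 100.00 : 53.49 : 14.30 : 1.91 : 0.10

Expanding (0.789 + 0.211)^5:
P(M) = 0.789^5 = 0.305763
P(M+2) = 5 × 0.789^4 × 0.211^1 = 0.408847
P(M+4) = 10 × 0.789^3 × 0.211^2 = 0.218673
P(M+6) = 10 × 0.789^2 × 0.211^3 = 0.058479
P(M+8) = 5 × 0.789^1 × 0.211^4 = 0.007819
P(M+10) = 0.211^5 = 0.000418
The M+2 peak is largest (0.408847); scaling to 100 gives 74.79 : 100.00 : 53.49 : 14.30 : 1.91 : 0.10.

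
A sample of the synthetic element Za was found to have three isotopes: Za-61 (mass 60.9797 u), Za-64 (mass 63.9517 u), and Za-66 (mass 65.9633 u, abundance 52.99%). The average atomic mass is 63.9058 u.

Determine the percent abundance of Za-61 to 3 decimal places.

Let x and y be the fractions of Za-61 and Za-64. Then x + y = 1 − 0.5299 = 0.4701 and 60.9797x + 63.9517y = 63.9058 − 0.5299×65.9633 = 28.95184733.
Substituting: 60.9797x + 63.9517(0.4701 − x) = 28.95184733
(60.9797 − 63.9517)x = -1.11184684  ⇒  x = 0.37411, y = 0.09599
Za-61: 37.411%, Za-64: 9.599%.

37.411%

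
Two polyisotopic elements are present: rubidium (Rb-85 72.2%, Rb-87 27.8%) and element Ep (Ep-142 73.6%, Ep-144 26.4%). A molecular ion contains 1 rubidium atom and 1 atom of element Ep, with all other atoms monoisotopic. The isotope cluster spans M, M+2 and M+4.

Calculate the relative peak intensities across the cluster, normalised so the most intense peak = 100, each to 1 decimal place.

100.0 : 74.4 : 13.8

Rubidium pattern (n=1): 0.7220 : 0.2780
Element Ep pattern (n=1): 0.7360 : 0.2640
Convolve the two distributions (both contribute in 2-u steps):
  M: 0.7220×0.7360 = 0.531392
  M+2: 0.7220×0.2640 + 0.2780×0.7360 = 0.395216
  M+4: 0.2780×0.2640 = 0.073392
Scale to base peak (0.531392) = 100: 100.0 : 74.4 : 13.8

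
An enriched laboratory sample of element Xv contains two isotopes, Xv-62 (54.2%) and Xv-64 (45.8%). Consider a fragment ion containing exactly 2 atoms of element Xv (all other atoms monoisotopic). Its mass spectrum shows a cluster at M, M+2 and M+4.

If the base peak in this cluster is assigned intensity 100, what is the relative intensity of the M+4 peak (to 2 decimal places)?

42.25

Term probabilities: M 0.2938, M+2 0.4965, M+4 0.2098. Base peak = M+2.
P(M+2) = C(2,1) × 0.542^1 × 0.458^1 = 2 × 0.5420 × 0.4580 = 0.496472 (base)
P(M+4) = C(2,2) × 0.542^0 × 0.458^2 = 1 × 1.0000 × 0.209764 = 0.209764
Relative intensity = 0.209764 / 0.496472 × 100 = 42.25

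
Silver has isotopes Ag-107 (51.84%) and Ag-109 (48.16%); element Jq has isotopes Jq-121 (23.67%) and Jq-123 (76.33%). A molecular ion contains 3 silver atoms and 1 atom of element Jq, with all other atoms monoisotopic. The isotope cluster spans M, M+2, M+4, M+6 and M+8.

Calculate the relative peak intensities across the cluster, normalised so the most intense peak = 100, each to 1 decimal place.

Silver pattern (n=3): 0.13931407 : 0.38827347 : 0.36071085 : 0.11170161
Element Jq pattern (n=1): 0.2367 : 0.7633
Convolve the two distributions (both contribute in 2-u steps):
  M: 0.13931407×0.2367 = 0.032976
  M+2: 0.13931407×0.7633 + 0.38827347×0.2367 = 0.198243
  M+4: 0.38827347×0.7633 + 0.36071085×0.2367 = 0.381749
  M+6: 0.36071085×0.7633 + 0.11170161×0.2367 = 0.301770
  M+8: 0.11170161×0.7633 = 0.085262
Scale to base peak (0.381749) = 100: 8.6 : 51.9 : 100.0 : 79.0 : 22.3

8.6 : 51.9 : 100.0 : 79.0 : 22.3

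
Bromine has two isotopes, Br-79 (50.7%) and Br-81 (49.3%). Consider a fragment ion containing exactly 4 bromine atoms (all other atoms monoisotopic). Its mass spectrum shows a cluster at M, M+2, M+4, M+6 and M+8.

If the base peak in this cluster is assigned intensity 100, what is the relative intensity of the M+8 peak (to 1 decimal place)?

Term probabilities: M 0.0661, M+2 0.2570, M+4 0.3749, M+6 0.2430, M+8 0.0591. Base peak = M+4.
P(M+4) = C(4,2) × 0.507^2 × 0.493^2 = 6 × 0.257049 × 0.243049 = 0.374853 (base)
P(M+8) = C(4,4) × 0.507^0 × 0.493^4 = 1 × 1.0000 × 0.05907282 = 0.059073
Relative intensity = 0.059073 / 0.374853 × 100 = 15.8

15.8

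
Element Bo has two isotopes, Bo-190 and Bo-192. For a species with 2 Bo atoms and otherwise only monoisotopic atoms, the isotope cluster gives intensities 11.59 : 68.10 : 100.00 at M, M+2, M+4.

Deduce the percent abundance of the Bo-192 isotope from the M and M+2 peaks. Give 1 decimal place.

74.6%

Let p = fractional abundance of Bo-190. I(M+2)/I(M) = [C(2,1)·p^1·(1−p)] / p^2 = 2·(1−p)/p = 68.10/11.59 = 5.8758
(1−p)/p = 5.8758/2 = 2.9379  ⇒  p = 1/(1 + 2.9379) = 0.2539
Bo-190: 25.4%, Bo-192: 74.6%.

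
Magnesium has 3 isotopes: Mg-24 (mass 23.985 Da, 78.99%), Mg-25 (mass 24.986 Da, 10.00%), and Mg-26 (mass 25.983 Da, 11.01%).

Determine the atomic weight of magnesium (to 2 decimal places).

Ar = Σ fᵢ·mᵢ = 0.7899 × 23.985 + 0.1000 × 24.986 + 0.1101 × 25.983
= 18.9458 + 2.4986 + 2.8607 = 24.3051 Da

24.31 Da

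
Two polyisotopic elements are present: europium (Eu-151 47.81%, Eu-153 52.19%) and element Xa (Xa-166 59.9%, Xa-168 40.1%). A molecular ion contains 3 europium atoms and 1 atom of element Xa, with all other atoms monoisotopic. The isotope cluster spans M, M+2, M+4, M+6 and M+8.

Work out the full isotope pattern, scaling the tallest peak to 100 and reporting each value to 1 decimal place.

17.3 : 68.4 : 100.0 : 64.1 : 15.1

Europium pattern (n=3): 0.10928391 : 0.3578871 : 0.39067407 : 0.14215492
Element Xa pattern (n=1): 0.5990 : 0.4010
Convolve the two distributions (both contribute in 2-u steps):
  M: 0.10928391×0.5990 = 0.065461
  M+2: 0.10928391×0.4010 + 0.3578871×0.5990 = 0.258197
  M+4: 0.3578871×0.4010 + 0.39067407×0.5990 = 0.377526
  M+6: 0.39067407×0.4010 + 0.14215492×0.5990 = 0.241811
  M+8: 0.14215492×0.4010 = 0.057004
Scale to base peak (0.377526) = 100: 17.3 : 68.4 : 100.0 : 64.1 : 15.1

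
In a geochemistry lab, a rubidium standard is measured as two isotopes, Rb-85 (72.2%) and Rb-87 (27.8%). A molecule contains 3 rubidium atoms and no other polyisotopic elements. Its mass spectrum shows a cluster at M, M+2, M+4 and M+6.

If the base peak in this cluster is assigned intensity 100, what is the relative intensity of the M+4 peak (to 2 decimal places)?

Term probabilities: M 0.3764, M+2 0.4348, M+4 0.1674, M+6 0.0215. Base peak = M+2.
P(M+2) = C(3,1) × 0.722^2 × 0.278^1 = 3 × 0.521284 × 0.2780 = 0.434751 (base)
P(M+4) = C(3,2) × 0.722^1 × 0.278^2 = 3 × 0.7220 × 0.077284 = 0.167397
Relative intensity = 0.167397 / 0.434751 × 100 = 38.50

38.50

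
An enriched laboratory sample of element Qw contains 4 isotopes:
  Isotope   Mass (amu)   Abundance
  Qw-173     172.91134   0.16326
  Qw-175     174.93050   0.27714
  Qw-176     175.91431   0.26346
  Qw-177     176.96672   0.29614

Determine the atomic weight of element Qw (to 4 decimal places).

Average mass = Σ (abundance × isotope mass) = 0.16326 × 172.91134 + 0.27714 × 174.93050 + 0.26346 × 175.91431 + 0.29614 × 176.96672
= 28.229505 + 48.480239 + 46.346384 + 52.406924 = 175.463052 amu

175.4631 amu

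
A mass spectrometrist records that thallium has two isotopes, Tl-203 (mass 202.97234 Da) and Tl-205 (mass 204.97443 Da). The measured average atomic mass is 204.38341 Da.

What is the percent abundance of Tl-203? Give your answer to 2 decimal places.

Writing the weighted mean with unknown fraction x of Tl-203:
202.97234·x + 204.97443·(1 − x) = 204.38341
(202.97234 − 204.97443)·x = 204.38341 − 204.97443
x = -0.59102 / -2.00209 = 0.29520 → 29.52% Tl-203, 70.48% Tl-205.

29.52%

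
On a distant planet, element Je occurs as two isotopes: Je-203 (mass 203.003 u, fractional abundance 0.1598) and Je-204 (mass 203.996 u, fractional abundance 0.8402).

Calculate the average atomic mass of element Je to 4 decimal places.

Weight each isotope mass by its fractional abundance: 0.1598 × 203.003 + 0.8402 × 203.996
= 32.43988 + 171.39744 = 203.83732 u

203.8373 u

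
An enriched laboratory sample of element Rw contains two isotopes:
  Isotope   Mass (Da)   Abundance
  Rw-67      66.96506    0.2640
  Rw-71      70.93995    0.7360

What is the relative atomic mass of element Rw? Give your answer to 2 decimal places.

69.89 Da

The abundance-weighted mean is 0.2640 × 66.96506 + 0.7360 × 70.93995
= 17.678776 + 52.211803 = 69.890579 Da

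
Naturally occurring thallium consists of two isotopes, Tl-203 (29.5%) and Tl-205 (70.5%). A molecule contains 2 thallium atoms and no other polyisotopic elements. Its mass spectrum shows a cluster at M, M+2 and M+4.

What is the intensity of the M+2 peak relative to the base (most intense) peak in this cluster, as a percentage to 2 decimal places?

(0.295 + 0.705)^2 gives M 0.0870, M+2 0.4160, M+4 0.4970; the largest is M+4.
P(M+4) = C(2,2) × 0.295^0 × 0.705^2 = 1 × 1.0000 × 0.497025 = 0.497025 (base)
P(M+2) = C(2,1) × 0.295^1 × 0.705^1 = 2 × 0.2950 × 0.7050 = 0.415950
Relative intensity = 0.415950 / 0.497025 × 100 = 83.69

83.69%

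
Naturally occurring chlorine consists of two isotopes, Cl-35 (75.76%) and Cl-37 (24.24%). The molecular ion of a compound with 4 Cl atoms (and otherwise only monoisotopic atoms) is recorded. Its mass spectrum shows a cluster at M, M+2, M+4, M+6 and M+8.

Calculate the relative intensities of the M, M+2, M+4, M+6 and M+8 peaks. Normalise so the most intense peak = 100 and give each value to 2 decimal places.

The 4 Cl atoms are independent, so intensities follow the terms of (0.7576 + 0.2424)^4.
P(M) = 0.7576^4 = 0.329428
P(M+2) = 4 × 0.7576^3 × 0.2424^1 = 0.421612
P(M+4) = 6 × 0.7576^2 × 0.2424^2 = 0.202347
P(M+6) = 4 × 0.7576^1 × 0.2424^3 = 0.043162
P(M+8) = 0.2424^4 = 0.003452
The M+2 peak is largest (0.421612); scaling to 100 gives 78.14 : 100.00 : 47.99 : 10.24 : 0.82.

78.14 : 100.00 : 47.99 : 10.24 : 0.82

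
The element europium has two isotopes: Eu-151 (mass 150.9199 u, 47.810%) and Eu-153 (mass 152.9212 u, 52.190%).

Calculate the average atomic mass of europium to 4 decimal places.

151.9644 u

Ar = Σ fᵢ·mᵢ = 0.47810 × 150.9199 + 0.52190 × 152.9212
= 72.15480 + 79.80957 = 151.96437 u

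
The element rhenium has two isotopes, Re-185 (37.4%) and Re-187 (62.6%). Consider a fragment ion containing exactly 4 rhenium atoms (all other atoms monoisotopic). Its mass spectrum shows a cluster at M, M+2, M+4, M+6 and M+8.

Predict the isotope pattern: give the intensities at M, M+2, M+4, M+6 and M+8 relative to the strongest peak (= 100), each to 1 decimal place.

Expanding (0.374 + 0.626)^4:
P(M) = 0.374^4 = 0.019565
P(M+2) = 4 × 0.374^3 × 0.626^1 = 0.130993
P(M+4) = 6 × 0.374^2 × 0.626^2 = 0.328884
P(M+6) = 4 × 0.374^1 × 0.626^3 = 0.366990
P(M+8) = 0.626^4 = 0.153567
The M+6 peak is largest (0.366990); scaling to 100 gives 5.3 : 35.7 : 89.6 : 100.0 : 41.8.

5.3 : 35.7 : 89.6 : 100.0 : 41.8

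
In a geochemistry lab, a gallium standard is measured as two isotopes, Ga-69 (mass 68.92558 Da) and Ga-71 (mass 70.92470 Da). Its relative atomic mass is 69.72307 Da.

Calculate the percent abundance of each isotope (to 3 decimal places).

With x = fraction of Ga-69 (so Ga-71 is 1 − x):
68.92558·x + 70.92470·(1 − x) = 69.72307
(68.92558 − 70.92470)·x = 69.72307 − 70.92470
x = -1.20163 / -1.99912 = 0.60108 → 60.108% Ga-69, 39.892% Ga-71.

Ga-69: 60.108%, Ga-71: 39.892%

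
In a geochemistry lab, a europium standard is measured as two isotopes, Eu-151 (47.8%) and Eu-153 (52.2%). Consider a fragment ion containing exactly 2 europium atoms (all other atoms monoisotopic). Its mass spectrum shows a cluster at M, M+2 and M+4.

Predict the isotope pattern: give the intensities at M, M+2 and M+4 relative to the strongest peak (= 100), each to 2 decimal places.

45.79 : 100.00 : 54.60

The 2 Eu atoms are independent, so intensities follow the terms of (0.478 + 0.522)^2.
P(M) = 0.478^2 = 0.228484
P(M+2) = 2 × 0.478^1 × 0.522^1 = 0.499032
P(M+4) = 0.522^2 = 0.272484
The M+2 peak is largest (0.499032); scaling to 100 gives 45.79 : 100.00 : 54.60.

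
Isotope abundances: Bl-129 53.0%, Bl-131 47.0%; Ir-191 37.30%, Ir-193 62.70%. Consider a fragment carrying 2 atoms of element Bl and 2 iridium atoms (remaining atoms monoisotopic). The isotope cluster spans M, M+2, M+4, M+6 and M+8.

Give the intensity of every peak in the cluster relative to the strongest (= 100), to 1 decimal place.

10.4 : 53.6 : 100.0 : 80.0 : 23.2

Element Bl pattern (n=2): 0.2809 : 0.4982 : 0.2209
Iridium pattern (n=2): 0.139129 : 0.467742 : 0.393129
Convolve the two distributions (both contribute in 2-u steps):
  M: 0.2809×0.139129 = 0.039081
  M+2: 0.2809×0.467742 + 0.4982×0.139129 = 0.200703
  M+4: 0.2809×0.393129 + 0.4982×0.467742 + 0.2209×0.139129 = 0.374193
  M+6: 0.4982×0.393129 + 0.2209×0.467742 = 0.299181
  M+8: 0.2209×0.393129 = 0.086842
Scale to base peak (0.374193) = 100: 10.4 : 53.6 : 100.0 : 80.0 : 23.2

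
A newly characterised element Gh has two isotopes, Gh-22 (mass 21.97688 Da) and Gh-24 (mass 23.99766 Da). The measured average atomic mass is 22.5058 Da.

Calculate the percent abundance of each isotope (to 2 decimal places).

Gh-22: 73.83%, Gh-24: 26.17%

Writing the weighted mean with unknown fraction x of Gh-22:
21.97688·x + 23.99766·(1 − x) = 22.5058
(21.97688 − 23.99766)·x = 22.5058 − 23.99766
x = -1.49186 / -2.02078 = 0.73826 → 73.83% Gh-22, 26.17% Gh-24.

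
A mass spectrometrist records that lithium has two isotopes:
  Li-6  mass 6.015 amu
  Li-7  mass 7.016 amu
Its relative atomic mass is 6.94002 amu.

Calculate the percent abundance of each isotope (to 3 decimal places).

Li-6: 7.590%, Li-7: 92.410%

Writing the weighted mean with unknown fraction x of Li-6:
6.015·x + 7.016·(1 − x) = 6.94002
(6.015 − 7.016)·x = 6.94002 − 7.016
x = -0.07598 / -1.001 = 0.07590 → 7.590% Li-6, 92.410% Li-7.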